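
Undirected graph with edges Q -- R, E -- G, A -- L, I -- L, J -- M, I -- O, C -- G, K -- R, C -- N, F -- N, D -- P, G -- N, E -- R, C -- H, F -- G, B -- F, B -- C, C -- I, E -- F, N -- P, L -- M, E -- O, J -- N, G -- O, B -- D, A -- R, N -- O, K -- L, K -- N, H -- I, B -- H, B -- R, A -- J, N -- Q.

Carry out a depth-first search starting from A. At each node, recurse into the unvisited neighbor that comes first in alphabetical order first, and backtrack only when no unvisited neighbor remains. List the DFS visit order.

A -> J -> M -> L -> I -> C -> B -> D -> P -> N -> F -> E -> G -> O -> R -> K -> Q -> H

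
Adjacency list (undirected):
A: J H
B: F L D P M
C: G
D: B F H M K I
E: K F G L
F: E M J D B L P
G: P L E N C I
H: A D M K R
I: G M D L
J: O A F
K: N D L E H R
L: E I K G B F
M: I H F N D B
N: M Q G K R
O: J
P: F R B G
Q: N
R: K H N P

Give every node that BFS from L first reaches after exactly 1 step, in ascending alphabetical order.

B, E, F, G, I, K

Level 0: L
Level 1: B, E, F, G, I, K
Level 2: C, D, H, J, M, N, P, R
Level 3: A, O, Q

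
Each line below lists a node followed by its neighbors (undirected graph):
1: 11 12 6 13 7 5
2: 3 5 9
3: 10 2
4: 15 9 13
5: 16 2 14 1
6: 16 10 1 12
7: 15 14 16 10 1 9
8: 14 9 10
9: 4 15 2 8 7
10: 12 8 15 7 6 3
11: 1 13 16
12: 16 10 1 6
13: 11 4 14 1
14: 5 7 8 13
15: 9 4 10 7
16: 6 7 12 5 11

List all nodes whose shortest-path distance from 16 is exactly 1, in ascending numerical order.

5, 6, 7, 11, 12

Level 0: 16
Level 1: 5, 6, 7, 11, 12
Level 2: 1, 2, 9, 10, 13, 14, 15
Level 3: 3, 4, 8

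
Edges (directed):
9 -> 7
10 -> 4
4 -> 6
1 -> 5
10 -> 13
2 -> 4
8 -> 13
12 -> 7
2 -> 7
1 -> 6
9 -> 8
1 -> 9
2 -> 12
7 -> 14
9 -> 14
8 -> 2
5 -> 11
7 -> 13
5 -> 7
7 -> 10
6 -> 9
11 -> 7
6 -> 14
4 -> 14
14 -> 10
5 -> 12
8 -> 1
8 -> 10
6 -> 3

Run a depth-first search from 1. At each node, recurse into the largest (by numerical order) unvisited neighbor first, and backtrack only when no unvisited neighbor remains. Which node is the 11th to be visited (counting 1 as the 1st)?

12

Visit 1
1 → 9
9 → 14
14 → 10
10 → 13
10 → 4
4 → 6
6 → 3
9 → 8
8 → 2
2 → 12
12 → 7
1 → 5
5 → 11

Visit order: 1, 9, 14, 10, 13, 4, 6, 3, 8, 2, 12, 7, 5, 11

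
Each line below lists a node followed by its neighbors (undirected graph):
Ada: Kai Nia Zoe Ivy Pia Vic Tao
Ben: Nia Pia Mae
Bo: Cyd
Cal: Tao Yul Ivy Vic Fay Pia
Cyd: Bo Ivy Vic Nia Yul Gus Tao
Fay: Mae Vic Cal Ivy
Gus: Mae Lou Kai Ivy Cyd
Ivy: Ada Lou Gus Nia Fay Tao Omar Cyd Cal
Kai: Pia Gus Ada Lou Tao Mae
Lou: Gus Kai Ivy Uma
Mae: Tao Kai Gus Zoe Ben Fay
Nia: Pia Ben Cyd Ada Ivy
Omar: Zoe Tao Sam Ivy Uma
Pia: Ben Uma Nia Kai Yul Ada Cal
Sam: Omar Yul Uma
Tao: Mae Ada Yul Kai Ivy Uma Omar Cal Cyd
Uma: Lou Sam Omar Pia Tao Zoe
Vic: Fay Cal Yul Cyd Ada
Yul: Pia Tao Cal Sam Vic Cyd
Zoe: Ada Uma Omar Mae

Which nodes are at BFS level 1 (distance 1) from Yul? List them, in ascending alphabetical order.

Cal, Cyd, Pia, Sam, Tao, Vic

Level 0: Yul
Level 1: Cal, Cyd, Pia, Sam, Tao, Vic
Level 2: Ada, Ben, Bo, Fay, Gus, Ivy, Kai, Mae, Nia, Omar, Uma
Level 3: Lou, Zoe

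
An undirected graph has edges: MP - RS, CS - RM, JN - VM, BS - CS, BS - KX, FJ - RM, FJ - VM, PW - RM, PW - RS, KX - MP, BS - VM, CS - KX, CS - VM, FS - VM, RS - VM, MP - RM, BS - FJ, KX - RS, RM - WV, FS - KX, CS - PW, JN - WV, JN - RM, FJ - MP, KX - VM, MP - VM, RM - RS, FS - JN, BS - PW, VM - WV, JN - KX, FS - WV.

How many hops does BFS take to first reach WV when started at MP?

Level 0: MP
Level 1: FJ, KX, RM, RS, VM
Level 2: BS, CS, FS, JN, PW, WV
WV first appears at level 2.

2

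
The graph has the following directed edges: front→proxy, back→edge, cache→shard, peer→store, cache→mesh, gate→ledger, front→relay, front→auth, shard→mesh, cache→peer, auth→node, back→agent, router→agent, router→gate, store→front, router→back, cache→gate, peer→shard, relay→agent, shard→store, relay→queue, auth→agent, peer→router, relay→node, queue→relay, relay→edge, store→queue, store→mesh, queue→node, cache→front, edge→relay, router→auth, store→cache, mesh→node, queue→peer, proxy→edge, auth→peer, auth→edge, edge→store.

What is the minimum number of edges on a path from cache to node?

2

Level 0: cache
Level 1: front, gate, mesh, peer, shard
Level 2: auth, ledger, node, proxy, relay, router, store
Level 3: agent, back, edge, queue
node first appears at level 2.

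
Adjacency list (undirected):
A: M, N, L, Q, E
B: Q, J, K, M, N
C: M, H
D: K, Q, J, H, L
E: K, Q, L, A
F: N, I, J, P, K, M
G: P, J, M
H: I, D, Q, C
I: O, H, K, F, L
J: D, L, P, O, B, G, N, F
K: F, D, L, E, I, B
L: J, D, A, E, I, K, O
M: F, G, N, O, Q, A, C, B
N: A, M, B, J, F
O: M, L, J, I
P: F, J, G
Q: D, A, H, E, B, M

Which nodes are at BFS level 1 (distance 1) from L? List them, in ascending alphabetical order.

Level 0: L
Level 1: A, D, E, I, J, K, O
Level 2: B, F, G, H, M, N, P, Q
Level 3: C

A, D, E, I, J, K, O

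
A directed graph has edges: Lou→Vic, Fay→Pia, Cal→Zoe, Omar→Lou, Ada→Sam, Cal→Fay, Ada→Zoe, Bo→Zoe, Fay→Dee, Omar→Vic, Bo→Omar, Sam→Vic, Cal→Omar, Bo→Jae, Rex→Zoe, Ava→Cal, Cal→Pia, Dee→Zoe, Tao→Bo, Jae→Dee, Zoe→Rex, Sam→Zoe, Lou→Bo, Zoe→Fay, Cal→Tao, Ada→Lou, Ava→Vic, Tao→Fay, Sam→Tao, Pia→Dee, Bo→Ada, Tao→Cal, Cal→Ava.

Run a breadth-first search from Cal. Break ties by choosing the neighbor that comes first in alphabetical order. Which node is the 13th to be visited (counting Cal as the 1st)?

Visit Cal; enqueue Ava, Fay, Omar, Pia, Tao, Zoe → queue [Ava, Fay, Omar, Pia, Tao, Zoe]
Visit Ava; enqueue Vic → queue [Fay, Omar, Pia, Tao, Zoe, Vic]
Visit Fay; enqueue Dee → queue [Omar, Pia, Tao, Zoe, Vic, Dee]
Visit Omar; enqueue Lou → queue [Pia, Tao, Zoe, Vic, Dee, Lou]
Visit Pia → queue [Tao, Zoe, Vic, Dee, Lou]
Visit Tao; enqueue Bo → queue [Zoe, Vic, Dee, Lou, Bo]
Visit Zoe; enqueue Rex → queue [Vic, Dee, Lou, Bo, Rex]
Visit Vic → queue [Dee, Lou, Bo, Rex]
Visit Dee → queue [Lou, Bo, Rex]
Visit Lou → queue [Bo, Rex]
Visit Bo; enqueue Ada, Jae → queue [Rex, Ada, Jae]
Visit Rex → queue [Ada, Jae]
Visit Ada; enqueue Sam → queue [Jae, Sam]
Visit Jae → queue [Sam]
Visit Sam → queue []

Visit order: Cal, Ava, Fay, Omar, Pia, Tao, Zoe, Vic, Dee, Lou, Bo, Rex, Ada, Jae, Sam

Ada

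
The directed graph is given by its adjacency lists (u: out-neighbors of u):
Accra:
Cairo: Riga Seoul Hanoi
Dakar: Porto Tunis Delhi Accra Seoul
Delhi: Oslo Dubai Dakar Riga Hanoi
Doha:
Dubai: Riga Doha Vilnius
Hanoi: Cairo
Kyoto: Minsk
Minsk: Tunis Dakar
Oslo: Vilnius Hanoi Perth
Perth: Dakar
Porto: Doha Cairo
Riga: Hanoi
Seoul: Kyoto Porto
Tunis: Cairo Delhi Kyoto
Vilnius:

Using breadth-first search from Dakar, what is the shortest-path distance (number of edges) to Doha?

2

Level 0: Dakar
Level 1: Accra, Delhi, Porto, Seoul, Tunis
Level 2: Cairo, Doha, Dubai, Hanoi, Kyoto, Oslo, Riga
Level 3: Minsk, Perth, Vilnius
Doha first appears at level 2.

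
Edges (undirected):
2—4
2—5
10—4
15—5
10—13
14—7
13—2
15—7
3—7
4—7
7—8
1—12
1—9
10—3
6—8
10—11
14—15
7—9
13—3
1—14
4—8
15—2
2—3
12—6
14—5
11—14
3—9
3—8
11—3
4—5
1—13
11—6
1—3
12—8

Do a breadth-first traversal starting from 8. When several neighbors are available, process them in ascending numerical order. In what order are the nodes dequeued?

8 3 4 6 7 12 1 2 9 10 11 13 5 14 15

Visit 8; enqueue 3, 4, 6, 7, 12 → queue [3, 4, 6, 7, 12]
Visit 3; enqueue 1, 2, 9, 10, 11, 13 → queue [4, 6, 7, 12, 1, 2, 9, 10, 11, 13]
Visit 4; enqueue 5 → queue [6, 7, 12, 1, 2, 9, 10, 11, 13, 5]
Visit 6 → queue [7, 12, 1, 2, 9, 10, 11, 13, 5]
Visit 7; enqueue 14, 15 → queue [12, 1, 2, 9, 10, 11, 13, 5, 14, 15]
Visit 12 → queue [1, 2, 9, 10, 11, 13, 5, 14, 15]
Visit 1 → queue [2, 9, 10, 11, 13, 5, 14, 15]
Visit 2 → queue [9, 10, 11, 13, 5, 14, 15]
Visit 9 → queue [10, 11, 13, 5, 14, 15]
Visit 10 → queue [11, 13, 5, 14, 15]
Visit 11 → queue [13, 5, 14, 15]
Visit 13 → queue [5, 14, 15]
Visit 5 → queue [14, 15]
Visit 14 → queue [15]
Visit 15 → queue []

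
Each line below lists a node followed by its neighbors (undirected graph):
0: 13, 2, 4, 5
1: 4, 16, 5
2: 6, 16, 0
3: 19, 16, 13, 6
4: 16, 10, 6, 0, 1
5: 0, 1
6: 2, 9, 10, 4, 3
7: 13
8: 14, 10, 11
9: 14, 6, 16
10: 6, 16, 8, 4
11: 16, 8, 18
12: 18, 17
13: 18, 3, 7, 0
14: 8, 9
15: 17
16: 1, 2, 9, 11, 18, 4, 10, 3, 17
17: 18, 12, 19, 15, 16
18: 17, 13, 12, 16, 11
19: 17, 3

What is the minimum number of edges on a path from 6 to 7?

Level 0: 6
Level 1: 2, 3, 4, 9, 10
Level 2: 0, 1, 8, 13, 14, 16, 19
Level 3: 5, 7, 11, 17, 18
Level 4: 12, 15
7 first appears at level 3.

3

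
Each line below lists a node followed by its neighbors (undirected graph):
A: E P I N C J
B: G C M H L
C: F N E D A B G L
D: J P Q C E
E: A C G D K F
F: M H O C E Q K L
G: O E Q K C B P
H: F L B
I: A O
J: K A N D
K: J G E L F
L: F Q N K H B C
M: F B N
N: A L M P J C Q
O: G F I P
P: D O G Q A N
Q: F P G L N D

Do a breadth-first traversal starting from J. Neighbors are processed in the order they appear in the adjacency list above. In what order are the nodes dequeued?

Visit J; enqueue K, A, N, D → queue [K, A, N, D]
Visit K; enqueue G, E, L, F → queue [A, N, D, G, E, L, F]
Visit A; enqueue P, I, C → queue [N, D, G, E, L, F, P, I, C]
Visit N; enqueue M, Q → queue [D, G, E, L, F, P, I, C, M, Q]
Visit D → queue [G, E, L, F, P, I, C, M, Q]
Visit G; enqueue O, B → queue [E, L, F, P, I, C, M, Q, O, B]
Visit E → queue [L, F, P, I, C, M, Q, O, B]
Visit L; enqueue H → queue [F, P, I, C, M, Q, O, B, H]
Visit F → queue [P, I, C, M, Q, O, B, H]
Visit P → queue [I, C, M, Q, O, B, H]
Visit I → queue [C, M, Q, O, B, H]
Visit C → queue [M, Q, O, B, H]
Visit M → queue [Q, O, B, H]
Visit Q → queue [O, B, H]
Visit O → queue [B, H]
Visit B → queue [H]
Visit H → queue []

J → K → A → N → D → G → E → L → F → P → I → C → M → Q → O → B → H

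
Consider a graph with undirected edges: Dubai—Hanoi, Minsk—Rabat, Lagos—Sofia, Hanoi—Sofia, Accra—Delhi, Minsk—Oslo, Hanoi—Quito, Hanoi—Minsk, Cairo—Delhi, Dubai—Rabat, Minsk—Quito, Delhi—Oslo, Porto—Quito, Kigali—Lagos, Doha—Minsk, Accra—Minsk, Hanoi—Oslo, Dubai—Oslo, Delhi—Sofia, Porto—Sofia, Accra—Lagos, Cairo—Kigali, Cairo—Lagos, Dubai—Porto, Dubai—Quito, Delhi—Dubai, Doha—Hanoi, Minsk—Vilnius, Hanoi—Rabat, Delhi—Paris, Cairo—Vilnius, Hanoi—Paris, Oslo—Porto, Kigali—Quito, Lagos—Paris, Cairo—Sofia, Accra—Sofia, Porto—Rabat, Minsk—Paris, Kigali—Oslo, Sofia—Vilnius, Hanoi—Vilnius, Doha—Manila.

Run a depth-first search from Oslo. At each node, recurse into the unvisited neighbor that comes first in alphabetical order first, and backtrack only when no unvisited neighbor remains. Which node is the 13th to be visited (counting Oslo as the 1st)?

Paris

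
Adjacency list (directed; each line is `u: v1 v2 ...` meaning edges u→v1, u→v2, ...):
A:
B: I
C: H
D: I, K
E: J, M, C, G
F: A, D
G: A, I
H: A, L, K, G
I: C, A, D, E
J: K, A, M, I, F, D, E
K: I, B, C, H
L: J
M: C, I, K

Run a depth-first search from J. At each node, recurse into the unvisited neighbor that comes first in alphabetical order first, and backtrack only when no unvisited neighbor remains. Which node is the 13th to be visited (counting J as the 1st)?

F

Visit J
J → A
J → D
D → I
I → C
C → H
H → G
H → K
K → B
H → L
I → E
E → M
J → F

Visit order: J, A, D, I, C, H, G, K, B, L, E, M, F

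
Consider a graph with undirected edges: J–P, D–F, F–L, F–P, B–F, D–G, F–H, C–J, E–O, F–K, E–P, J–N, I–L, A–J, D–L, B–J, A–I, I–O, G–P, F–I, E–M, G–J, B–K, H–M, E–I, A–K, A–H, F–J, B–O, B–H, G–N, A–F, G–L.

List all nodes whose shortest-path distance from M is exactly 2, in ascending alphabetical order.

A, B, F, I, O, P

Level 0: M
Level 1: E, H
Level 2: A, B, F, I, O, P
Level 3: D, G, J, K, L
Level 4: C, N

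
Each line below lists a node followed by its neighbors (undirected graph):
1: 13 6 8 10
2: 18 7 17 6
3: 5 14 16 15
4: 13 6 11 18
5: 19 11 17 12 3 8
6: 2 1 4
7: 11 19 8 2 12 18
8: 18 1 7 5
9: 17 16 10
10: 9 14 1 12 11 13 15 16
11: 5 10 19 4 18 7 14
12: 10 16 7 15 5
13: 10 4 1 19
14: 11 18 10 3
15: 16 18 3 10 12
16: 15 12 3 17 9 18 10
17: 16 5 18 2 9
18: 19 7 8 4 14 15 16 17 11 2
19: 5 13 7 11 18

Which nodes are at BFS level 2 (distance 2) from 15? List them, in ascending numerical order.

1, 2, 4, 5, 7, 8, 9, 11, 13, 14, 17, 19

Level 0: 15
Level 1: 3, 10, 12, 16, 18
Level 2: 1, 2, 4, 5, 7, 8, 9, 11, 13, 14, 17, 19
Level 3: 6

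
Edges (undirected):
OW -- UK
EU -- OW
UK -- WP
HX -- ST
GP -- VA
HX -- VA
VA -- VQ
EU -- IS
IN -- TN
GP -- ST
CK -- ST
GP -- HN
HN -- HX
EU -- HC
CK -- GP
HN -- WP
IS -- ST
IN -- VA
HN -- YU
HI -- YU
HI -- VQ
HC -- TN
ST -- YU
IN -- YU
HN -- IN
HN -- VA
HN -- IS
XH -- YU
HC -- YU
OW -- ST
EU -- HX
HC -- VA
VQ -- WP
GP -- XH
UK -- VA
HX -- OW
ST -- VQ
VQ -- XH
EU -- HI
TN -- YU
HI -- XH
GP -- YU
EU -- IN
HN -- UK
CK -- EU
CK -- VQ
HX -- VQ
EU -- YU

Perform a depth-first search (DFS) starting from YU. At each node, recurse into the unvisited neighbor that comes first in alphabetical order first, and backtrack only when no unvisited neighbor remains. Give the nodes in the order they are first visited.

YU EU CK GP HN HX OW ST IS VQ HI XH VA HC TN IN UK WP

Visit YU
YU → EU
EU → CK
CK → GP
GP → HN
HN → HX
HX → OW
OW → ST
ST → IS
ST → VQ
VQ → HI
HI → XH
VQ → VA
VA → HC
HC → TN
TN → IN
VA → UK
UK → WP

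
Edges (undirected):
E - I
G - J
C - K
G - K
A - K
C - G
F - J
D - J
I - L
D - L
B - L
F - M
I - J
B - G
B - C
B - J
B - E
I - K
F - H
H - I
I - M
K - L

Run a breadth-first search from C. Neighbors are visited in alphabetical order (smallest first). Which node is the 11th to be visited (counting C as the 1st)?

Visit C; enqueue B, G, K → queue [B, G, K]
Visit B; enqueue E, J, L → queue [G, K, E, J, L]
Visit G → queue [K, E, J, L]
Visit K; enqueue A, I → queue [E, J, L, A, I]
Visit E → queue [J, L, A, I]
Visit J; enqueue D, F → queue [L, A, I, D, F]
Visit L → queue [A, I, D, F]
Visit A → queue [I, D, F]
Visit I; enqueue H, M → queue [D, F, H, M]
Visit D → queue [F, H, M]
Visit F → queue [H, M]
Visit H → queue [M]
Visit M → queue []

Visit order: C, B, G, K, E, J, L, A, I, D, F, H, M

F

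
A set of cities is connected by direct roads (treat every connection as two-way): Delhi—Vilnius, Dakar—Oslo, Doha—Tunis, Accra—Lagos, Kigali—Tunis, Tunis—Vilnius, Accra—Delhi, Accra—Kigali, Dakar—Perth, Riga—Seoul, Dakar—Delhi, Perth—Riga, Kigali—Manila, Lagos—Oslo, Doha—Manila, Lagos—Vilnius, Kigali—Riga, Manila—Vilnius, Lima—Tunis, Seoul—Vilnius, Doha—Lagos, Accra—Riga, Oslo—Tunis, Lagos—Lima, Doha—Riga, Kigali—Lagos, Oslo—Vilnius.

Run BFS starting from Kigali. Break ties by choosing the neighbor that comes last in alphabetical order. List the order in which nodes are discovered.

Kigali → Tunis → Riga → Manila → Lagos → Accra → Vilnius → Oslo → Lima → Doha → Seoul → Perth → Delhi → Dakar

Visit Kigali; enqueue Tunis, Riga, Manila, Lagos, Accra → queue [Tunis, Riga, Manila, Lagos, Accra]
Visit Tunis; enqueue Vilnius, Oslo, Lima, Doha → queue [Riga, Manila, Lagos, Accra, Vilnius, Oslo, Lima, Doha]
Visit Riga; enqueue Seoul, Perth → queue [Manila, Lagos, Accra, Vilnius, Oslo, Lima, Doha, Seoul, Perth]
Visit Manila → queue [Lagos, Accra, Vilnius, Oslo, Lima, Doha, Seoul, Perth]
Visit Lagos → queue [Accra, Vilnius, Oslo, Lima, Doha, Seoul, Perth]
Visit Accra; enqueue Delhi → queue [Vilnius, Oslo, Lima, Doha, Seoul, Perth, Delhi]
Visit Vilnius → queue [Oslo, Lima, Doha, Seoul, Perth, Delhi]
Visit Oslo; enqueue Dakar → queue [Lima, Doha, Seoul, Perth, Delhi, Dakar]
Visit Lima → queue [Doha, Seoul, Perth, Delhi, Dakar]
Visit Doha → queue [Seoul, Perth, Delhi, Dakar]
Visit Seoul → queue [Perth, Delhi, Dakar]
Visit Perth → queue [Delhi, Dakar]
Visit Delhi → queue [Dakar]
Visit Dakar → queue []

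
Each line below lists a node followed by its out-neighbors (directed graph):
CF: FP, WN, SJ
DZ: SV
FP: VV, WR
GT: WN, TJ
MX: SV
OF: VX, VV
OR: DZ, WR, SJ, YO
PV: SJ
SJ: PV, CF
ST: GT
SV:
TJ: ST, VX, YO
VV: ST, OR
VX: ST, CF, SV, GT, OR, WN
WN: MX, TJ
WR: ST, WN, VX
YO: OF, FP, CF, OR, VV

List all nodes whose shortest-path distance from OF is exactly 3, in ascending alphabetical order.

DZ, FP, MX, SJ, TJ, WR, YO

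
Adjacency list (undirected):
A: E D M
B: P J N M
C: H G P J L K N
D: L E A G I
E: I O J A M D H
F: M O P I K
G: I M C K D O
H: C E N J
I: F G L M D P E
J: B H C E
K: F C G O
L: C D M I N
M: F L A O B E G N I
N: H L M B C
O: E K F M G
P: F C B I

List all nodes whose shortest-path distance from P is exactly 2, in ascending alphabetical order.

D, E, G, H, J, K, L, M, N, O

Level 0: P
Level 1: B, C, F, I
Level 2: D, E, G, H, J, K, L, M, N, O
Level 3: A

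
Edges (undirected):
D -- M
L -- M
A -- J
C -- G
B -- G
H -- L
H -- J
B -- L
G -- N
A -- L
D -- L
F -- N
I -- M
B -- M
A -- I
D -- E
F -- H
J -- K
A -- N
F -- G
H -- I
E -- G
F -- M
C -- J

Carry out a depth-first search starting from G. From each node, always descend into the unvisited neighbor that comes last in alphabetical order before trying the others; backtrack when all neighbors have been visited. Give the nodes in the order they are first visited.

Visit G
G → N
N → F
F → M
M → L
L → H
H → J
J → K
J → C
J → A
A → I
L → D
D → E
L → B

G -> N -> F -> M -> L -> H -> J -> K -> C -> A -> I -> D -> E -> B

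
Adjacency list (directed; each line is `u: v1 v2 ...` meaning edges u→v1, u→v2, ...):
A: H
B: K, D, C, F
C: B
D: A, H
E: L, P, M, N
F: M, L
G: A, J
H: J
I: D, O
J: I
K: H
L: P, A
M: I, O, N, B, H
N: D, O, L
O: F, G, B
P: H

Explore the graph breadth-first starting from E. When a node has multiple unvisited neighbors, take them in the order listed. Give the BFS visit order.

E -> L -> P -> M -> N -> A -> H -> I -> O -> B -> D -> J -> F -> G -> K -> C

Visit E; enqueue L, P, M, N → queue [L, P, M, N]
Visit L; enqueue A → queue [P, M, N, A]
Visit P; enqueue H → queue [M, N, A, H]
Visit M; enqueue I, O, B → queue [N, A, H, I, O, B]
Visit N; enqueue D → queue [A, H, I, O, B, D]
Visit A → queue [H, I, O, B, D]
Visit H; enqueue J → queue [I, O, B, D, J]
Visit I → queue [O, B, D, J]
Visit O; enqueue F, G → queue [B, D, J, F, G]
Visit B; enqueue K, C → queue [D, J, F, G, K, C]
Visit D → queue [J, F, G, K, C]
Visit J → queue [F, G, K, C]
Visit F → queue [G, K, C]
Visit G → queue [K, C]
Visit K → queue [C]
Visit C → queue []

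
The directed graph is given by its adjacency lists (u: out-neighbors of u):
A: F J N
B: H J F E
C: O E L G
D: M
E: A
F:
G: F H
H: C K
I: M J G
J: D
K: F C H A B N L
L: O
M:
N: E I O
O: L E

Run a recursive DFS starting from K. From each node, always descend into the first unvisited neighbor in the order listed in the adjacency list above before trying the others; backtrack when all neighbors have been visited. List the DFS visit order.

K -> F -> C -> O -> L -> E -> A -> J -> D -> M -> N -> I -> G -> H -> B

Visit K
K → F
K → C
C → O
O → L
O → E
E → A
A → J
J → D
D → M
A → N
N → I
I → G
G → H
K → B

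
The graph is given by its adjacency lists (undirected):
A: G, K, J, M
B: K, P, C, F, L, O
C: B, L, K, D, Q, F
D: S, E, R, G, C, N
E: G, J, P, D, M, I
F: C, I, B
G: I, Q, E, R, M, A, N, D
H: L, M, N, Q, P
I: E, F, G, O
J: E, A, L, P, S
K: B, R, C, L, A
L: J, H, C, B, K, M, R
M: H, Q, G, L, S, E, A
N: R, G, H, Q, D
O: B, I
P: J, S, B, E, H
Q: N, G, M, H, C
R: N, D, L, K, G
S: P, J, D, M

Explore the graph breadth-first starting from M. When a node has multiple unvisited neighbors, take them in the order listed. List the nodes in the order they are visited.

M, H, Q, G, L, S, E, A, N, P, C, I, R, D, J, B, K, F, O

Visit M; enqueue H, Q, G, L, S, E, A → queue [H, Q, G, L, S, E, A]
Visit H; enqueue N, P → queue [Q, G, L, S, E, A, N, P]
Visit Q; enqueue C → queue [G, L, S, E, A, N, P, C]
Visit G; enqueue I, R, D → queue [L, S, E, A, N, P, C, I, R, D]
Visit L; enqueue J, B, K → queue [S, E, A, N, P, C, I, R, D, J, B, K]
Visit S → queue [E, A, N, P, C, I, R, D, J, B, K]
Visit E → queue [A, N, P, C, I, R, D, J, B, K]
Visit A → queue [N, P, C, I, R, D, J, B, K]
Visit N → queue [P, C, I, R, D, J, B, K]
Visit P → queue [C, I, R, D, J, B, K]
Visit C; enqueue F → queue [I, R, D, J, B, K, F]
Visit I; enqueue O → queue [R, D, J, B, K, F, O]
Visit R → queue [D, J, B, K, F, O]
Visit D → queue [J, B, K, F, O]
Visit J → queue [B, K, F, O]
Visit B → queue [K, F, O]
Visit K → queue [F, O]
Visit F → queue [O]
Visit O → queue []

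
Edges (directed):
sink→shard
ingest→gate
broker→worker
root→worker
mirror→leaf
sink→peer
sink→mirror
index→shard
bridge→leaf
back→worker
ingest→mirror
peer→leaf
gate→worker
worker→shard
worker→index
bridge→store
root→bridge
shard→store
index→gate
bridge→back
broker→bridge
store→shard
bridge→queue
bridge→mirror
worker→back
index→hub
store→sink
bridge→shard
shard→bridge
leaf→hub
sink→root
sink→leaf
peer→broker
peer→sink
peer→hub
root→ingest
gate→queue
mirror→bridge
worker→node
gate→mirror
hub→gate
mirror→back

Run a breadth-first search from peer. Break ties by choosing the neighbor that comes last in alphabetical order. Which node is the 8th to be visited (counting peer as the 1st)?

mirror

Visit peer; enqueue sink, leaf, hub, broker → queue [sink, leaf, hub, broker]
Visit sink; enqueue shard, root, mirror → queue [leaf, hub, broker, shard, root, mirror]
Visit leaf → queue [hub, broker, shard, root, mirror]
Visit hub; enqueue gate → queue [broker, shard, root, mirror, gate]
Visit broker; enqueue worker, bridge → queue [shard, root, mirror, gate, worker, bridge]
Visit shard; enqueue store → queue [root, mirror, gate, worker, bridge, store]
Visit root; enqueue ingest → queue [mirror, gate, worker, bridge, store, ingest]
Visit mirror; enqueue back → queue [gate, worker, bridge, store, ingest, back]
Visit gate; enqueue queue → queue [worker, bridge, store, ingest, back, queue]
Visit worker; enqueue node, index → queue [bridge, store, ingest, back, queue, node, index]
Visit bridge → queue [store, ingest, back, queue, node, index]
Visit store → queue [ingest, back, queue, node, index]
Visit ingest → queue [back, queue, node, index]
Visit back → queue [queue, node, index]
Visit queue → queue [node, index]
Visit node → queue [index]
Visit index → queue []

Visit order: peer, sink, leaf, hub, broker, shard, root, mirror, gate, worker, bridge, store, ingest, back, queue, node, index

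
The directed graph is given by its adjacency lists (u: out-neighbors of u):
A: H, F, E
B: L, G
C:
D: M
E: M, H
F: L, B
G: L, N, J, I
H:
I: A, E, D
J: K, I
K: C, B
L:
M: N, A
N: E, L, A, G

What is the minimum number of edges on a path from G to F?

Level 0: G
Level 1: I, J, L, N
Level 2: A, D, E, K
Level 3: B, C, F, H, M
F first appears at level 3.

3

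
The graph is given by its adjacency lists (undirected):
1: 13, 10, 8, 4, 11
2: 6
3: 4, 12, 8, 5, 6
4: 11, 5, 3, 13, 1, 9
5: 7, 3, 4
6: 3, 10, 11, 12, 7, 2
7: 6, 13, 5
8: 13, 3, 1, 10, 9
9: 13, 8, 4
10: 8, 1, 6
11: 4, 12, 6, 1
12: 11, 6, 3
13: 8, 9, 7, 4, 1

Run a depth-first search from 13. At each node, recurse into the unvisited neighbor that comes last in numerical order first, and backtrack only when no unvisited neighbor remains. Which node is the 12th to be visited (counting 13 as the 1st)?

1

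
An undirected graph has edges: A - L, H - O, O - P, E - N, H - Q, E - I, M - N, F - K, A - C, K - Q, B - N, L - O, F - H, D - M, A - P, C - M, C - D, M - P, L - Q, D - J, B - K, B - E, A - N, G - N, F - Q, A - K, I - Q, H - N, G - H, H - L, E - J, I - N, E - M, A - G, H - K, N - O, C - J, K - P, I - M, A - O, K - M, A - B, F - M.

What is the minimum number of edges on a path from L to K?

2

Level 0: L
Level 1: A, H, O, Q
Level 2: B, C, F, G, I, K, N, P
Level 3: D, E, J, M
K first appears at level 2.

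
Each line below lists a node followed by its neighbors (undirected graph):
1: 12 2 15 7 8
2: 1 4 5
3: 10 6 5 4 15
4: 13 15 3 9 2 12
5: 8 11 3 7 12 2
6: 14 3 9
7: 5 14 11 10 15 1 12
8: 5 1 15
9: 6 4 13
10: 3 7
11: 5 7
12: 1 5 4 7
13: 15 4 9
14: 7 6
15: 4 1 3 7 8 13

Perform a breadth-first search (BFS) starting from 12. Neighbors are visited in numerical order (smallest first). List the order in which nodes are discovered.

Visit 12; enqueue 1, 4, 5, 7 → queue [1, 4, 5, 7]
Visit 1; enqueue 2, 8, 15 → queue [4, 5, 7, 2, 8, 15]
Visit 4; enqueue 3, 9, 13 → queue [5, 7, 2, 8, 15, 3, 9, 13]
Visit 5; enqueue 11 → queue [7, 2, 8, 15, 3, 9, 13, 11]
Visit 7; enqueue 10, 14 → queue [2, 8, 15, 3, 9, 13, 11, 10, 14]
Visit 2 → queue [8, 15, 3, 9, 13, 11, 10, 14]
Visit 8 → queue [15, 3, 9, 13, 11, 10, 14]
Visit 15 → queue [3, 9, 13, 11, 10, 14]
Visit 3; enqueue 6 → queue [9, 13, 11, 10, 14, 6]
Visit 9 → queue [13, 11, 10, 14, 6]
Visit 13 → queue [11, 10, 14, 6]
Visit 11 → queue [10, 14, 6]
Visit 10 → queue [14, 6]
Visit 14 → queue [6]
Visit 6 → queue []

12 -> 1 -> 4 -> 5 -> 7 -> 2 -> 8 -> 15 -> 3 -> 9 -> 13 -> 11 -> 10 -> 14 -> 6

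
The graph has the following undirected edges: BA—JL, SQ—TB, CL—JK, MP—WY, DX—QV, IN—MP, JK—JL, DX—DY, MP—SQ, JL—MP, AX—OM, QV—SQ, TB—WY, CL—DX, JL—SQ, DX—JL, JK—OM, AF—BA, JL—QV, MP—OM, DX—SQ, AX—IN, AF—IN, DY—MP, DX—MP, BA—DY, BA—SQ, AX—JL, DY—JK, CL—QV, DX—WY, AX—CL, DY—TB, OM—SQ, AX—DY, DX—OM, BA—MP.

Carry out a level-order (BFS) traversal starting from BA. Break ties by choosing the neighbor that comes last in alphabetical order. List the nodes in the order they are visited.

BA, SQ, MP, JL, DY, AF, TB, QV, OM, DX, WY, IN, JK, AX, CL

Visit BA; enqueue SQ, MP, JL, DY, AF → queue [SQ, MP, JL, DY, AF]
Visit SQ; enqueue TB, QV, OM, DX → queue [MP, JL, DY, AF, TB, QV, OM, DX]
Visit MP; enqueue WY, IN → queue [JL, DY, AF, TB, QV, OM, DX, WY, IN]
Visit JL; enqueue JK, AX → queue [DY, AF, TB, QV, OM, DX, WY, IN, JK, AX]
Visit DY → queue [AF, TB, QV, OM, DX, WY, IN, JK, AX]
Visit AF → queue [TB, QV, OM, DX, WY, IN, JK, AX]
Visit TB → queue [QV, OM, DX, WY, IN, JK, AX]
Visit QV; enqueue CL → queue [OM, DX, WY, IN, JK, AX, CL]
Visit OM → queue [DX, WY, IN, JK, AX, CL]
Visit DX → queue [WY, IN, JK, AX, CL]
Visit WY → queue [IN, JK, AX, CL]
Visit IN → queue [JK, AX, CL]
Visit JK → queue [AX, CL]
Visit AX → queue [CL]
Visit CL → queue []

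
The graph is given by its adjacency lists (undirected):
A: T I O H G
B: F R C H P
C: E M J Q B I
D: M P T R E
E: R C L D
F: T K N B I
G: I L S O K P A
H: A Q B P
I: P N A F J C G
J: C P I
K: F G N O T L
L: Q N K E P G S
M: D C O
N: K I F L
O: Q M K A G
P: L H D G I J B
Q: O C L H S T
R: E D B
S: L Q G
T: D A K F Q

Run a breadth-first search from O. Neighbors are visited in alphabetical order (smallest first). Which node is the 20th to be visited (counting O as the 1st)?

R

Visit O; enqueue A, G, K, M, Q → queue [A, G, K, M, Q]
Visit A; enqueue H, I, T → queue [G, K, M, Q, H, I, T]
Visit G; enqueue L, P, S → queue [K, M, Q, H, I, T, L, P, S]
Visit K; enqueue F, N → queue [M, Q, H, I, T, L, P, S, F, N]
Visit M; enqueue C, D → queue [Q, H, I, T, L, P, S, F, N, C, D]
Visit Q → queue [H, I, T, L, P, S, F, N, C, D]
Visit H; enqueue B → queue [I, T, L, P, S, F, N, C, D, B]
Visit I; enqueue J → queue [T, L, P, S, F, N, C, D, B, J]
Visit T → queue [L, P, S, F, N, C, D, B, J]
Visit L; enqueue E → queue [P, S, F, N, C, D, B, J, E]
Visit P → queue [S, F, N, C, D, B, J, E]
Visit S → queue [F, N, C, D, B, J, E]
Visit F → queue [N, C, D, B, J, E]
Visit N → queue [C, D, B, J, E]
Visit C → queue [D, B, J, E]
Visit D; enqueue R → queue [B, J, E, R]
Visit B → queue [J, E, R]
Visit J → queue [E, R]
Visit E → queue [R]
Visit R → queue []

Visit order: O, A, G, K, M, Q, H, I, T, L, P, S, F, N, C, D, B, J, E, R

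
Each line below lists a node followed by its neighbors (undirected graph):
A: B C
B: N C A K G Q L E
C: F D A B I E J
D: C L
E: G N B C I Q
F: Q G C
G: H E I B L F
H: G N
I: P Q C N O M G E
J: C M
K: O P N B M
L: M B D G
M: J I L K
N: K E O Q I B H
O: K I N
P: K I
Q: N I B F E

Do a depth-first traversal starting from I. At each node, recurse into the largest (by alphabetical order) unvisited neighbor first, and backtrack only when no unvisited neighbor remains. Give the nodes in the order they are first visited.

I, Q, N, O, K, P, M, L, G, H, F, C, J, E, B, A, D

Visit I
I → Q
Q → N
N → O
O → K
K → P
K → M
M → L
L → G
G → H
G → F
F → C
C → J
C → E
E → B
B → A
C → D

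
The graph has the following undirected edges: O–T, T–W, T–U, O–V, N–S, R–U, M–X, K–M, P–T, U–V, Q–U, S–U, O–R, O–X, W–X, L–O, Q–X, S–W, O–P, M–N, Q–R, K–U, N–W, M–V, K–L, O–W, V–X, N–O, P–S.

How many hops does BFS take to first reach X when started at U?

Level 0: U
Level 1: K, Q, R, S, T, V
Level 2: L, M, N, O, P, W, X
X first appears at level 2.

2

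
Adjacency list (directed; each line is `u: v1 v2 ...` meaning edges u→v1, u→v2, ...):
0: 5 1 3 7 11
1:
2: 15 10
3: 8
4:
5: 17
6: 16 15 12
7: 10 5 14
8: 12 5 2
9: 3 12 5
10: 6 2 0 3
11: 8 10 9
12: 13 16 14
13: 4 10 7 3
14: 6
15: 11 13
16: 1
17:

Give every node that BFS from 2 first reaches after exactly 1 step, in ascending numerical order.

10, 15

Level 0: 2
Level 1: 10, 15
Level 2: 0, 3, 6, 11, 13
Level 3: 1, 4, 5, 7, 8, 9, 12, 16
Level 4: 14, 17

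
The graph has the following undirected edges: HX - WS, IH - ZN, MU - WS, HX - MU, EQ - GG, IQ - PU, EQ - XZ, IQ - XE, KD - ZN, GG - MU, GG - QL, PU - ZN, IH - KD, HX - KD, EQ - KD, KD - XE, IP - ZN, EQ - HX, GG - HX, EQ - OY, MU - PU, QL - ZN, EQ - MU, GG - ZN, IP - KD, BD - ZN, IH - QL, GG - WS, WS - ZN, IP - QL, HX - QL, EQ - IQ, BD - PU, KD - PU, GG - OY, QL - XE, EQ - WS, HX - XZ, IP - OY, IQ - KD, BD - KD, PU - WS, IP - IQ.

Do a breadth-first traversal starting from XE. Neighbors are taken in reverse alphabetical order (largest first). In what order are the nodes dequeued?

XE, QL, KD, IQ, ZN, IP, IH, HX, GG, PU, EQ, BD, WS, OY, XZ, MU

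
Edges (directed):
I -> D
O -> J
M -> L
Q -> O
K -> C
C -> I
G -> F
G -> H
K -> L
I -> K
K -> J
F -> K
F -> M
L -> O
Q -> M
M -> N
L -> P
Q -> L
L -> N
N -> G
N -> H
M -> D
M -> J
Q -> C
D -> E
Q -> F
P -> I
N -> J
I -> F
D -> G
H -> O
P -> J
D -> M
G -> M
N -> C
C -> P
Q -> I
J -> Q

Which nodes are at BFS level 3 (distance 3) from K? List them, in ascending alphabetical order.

Level 0: K
Level 1: C, J, L
Level 2: I, N, O, P, Q
Level 3: D, F, G, H, M
Level 4: E

D, F, G, H, M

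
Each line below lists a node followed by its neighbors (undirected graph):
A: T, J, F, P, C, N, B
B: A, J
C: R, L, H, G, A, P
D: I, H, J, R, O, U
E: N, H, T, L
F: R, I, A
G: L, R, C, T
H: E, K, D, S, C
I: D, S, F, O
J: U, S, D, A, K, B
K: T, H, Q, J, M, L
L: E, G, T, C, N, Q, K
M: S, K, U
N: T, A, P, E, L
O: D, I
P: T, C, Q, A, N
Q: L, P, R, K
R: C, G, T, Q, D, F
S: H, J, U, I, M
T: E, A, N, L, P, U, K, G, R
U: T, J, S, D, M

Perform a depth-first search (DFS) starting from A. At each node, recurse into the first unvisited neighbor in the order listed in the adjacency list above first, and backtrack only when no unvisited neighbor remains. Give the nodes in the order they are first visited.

Visit A
A → T
T → E
E → N
N → P
P → C
C → R
R → G
G → L
L → Q
Q → K
K → H
H → D
D → I
I → S
S → J
J → U
U → M
J → B
I → F
I → O

A -> T -> E -> N -> P -> C -> R -> G -> L -> Q -> K -> H -> D -> I -> S -> J -> U -> M -> B -> F -> O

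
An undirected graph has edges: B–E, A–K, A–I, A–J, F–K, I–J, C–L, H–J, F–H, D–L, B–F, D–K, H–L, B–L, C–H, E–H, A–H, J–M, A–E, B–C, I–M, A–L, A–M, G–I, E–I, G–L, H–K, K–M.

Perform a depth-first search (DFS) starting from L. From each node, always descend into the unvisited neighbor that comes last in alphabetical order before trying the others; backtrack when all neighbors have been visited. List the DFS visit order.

L → H → K → M → J → I → G → E → B → F → C → A → D

Visit L
L → H
H → K
K → M
M → J
J → I
I → G
I → E
E → B
B → F
B → C
E → A
K → D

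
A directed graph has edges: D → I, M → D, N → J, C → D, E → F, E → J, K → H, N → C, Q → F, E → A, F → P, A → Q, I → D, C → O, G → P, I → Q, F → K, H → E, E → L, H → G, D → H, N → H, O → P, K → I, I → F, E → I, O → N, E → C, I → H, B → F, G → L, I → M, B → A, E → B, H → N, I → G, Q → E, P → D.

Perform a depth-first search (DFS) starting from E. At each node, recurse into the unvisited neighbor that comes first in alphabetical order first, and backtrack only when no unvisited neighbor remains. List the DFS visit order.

E, A, Q, F, K, H, G, L, P, D, I, M, N, C, O, J, B

Visit E
E → A
A → Q
Q → F
F → K
K → H
H → G
G → L
G → P
P → D
D → I
I → M
H → N
N → C
C → O
N → J
E → B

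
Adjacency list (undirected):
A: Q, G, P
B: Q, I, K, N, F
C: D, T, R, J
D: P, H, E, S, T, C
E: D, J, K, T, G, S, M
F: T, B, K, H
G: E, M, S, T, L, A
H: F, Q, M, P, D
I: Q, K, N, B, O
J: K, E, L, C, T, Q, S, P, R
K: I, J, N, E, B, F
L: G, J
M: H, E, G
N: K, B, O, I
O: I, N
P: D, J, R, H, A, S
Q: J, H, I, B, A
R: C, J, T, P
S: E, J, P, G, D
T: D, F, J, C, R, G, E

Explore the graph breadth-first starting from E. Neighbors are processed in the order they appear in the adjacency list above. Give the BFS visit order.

Visit E; enqueue D, J, K, T, G, S, M → queue [D, J, K, T, G, S, M]
Visit D; enqueue P, H, C → queue [J, K, T, G, S, M, P, H, C]
Visit J; enqueue L, Q, R → queue [K, T, G, S, M, P, H, C, L, Q, R]
Visit K; enqueue I, N, B, F → queue [T, G, S, M, P, H, C, L, Q, R, I, N, B, F]
Visit T → queue [G, S, M, P, H, C, L, Q, R, I, N, B, F]
Visit G; enqueue A → queue [S, M, P, H, C, L, Q, R, I, N, B, F, A]
Visit S → queue [M, P, H, C, L, Q, R, I, N, B, F, A]
Visit M → queue [P, H, C, L, Q, R, I, N, B, F, A]
Visit P → queue [H, C, L, Q, R, I, N, B, F, A]
Visit H → queue [C, L, Q, R, I, N, B, F, A]
Visit C → queue [L, Q, R, I, N, B, F, A]
Visit L → queue [Q, R, I, N, B, F, A]
Visit Q → queue [R, I, N, B, F, A]
Visit R → queue [I, N, B, F, A]
Visit I; enqueue O → queue [N, B, F, A, O]
Visit N → queue [B, F, A, O]
Visit B → queue [F, A, O]
Visit F → queue [A, O]
Visit A → queue [O]
Visit O → queue []

E → D → J → K → T → G → S → M → P → H → C → L → Q → R → I → N → B → F → A → O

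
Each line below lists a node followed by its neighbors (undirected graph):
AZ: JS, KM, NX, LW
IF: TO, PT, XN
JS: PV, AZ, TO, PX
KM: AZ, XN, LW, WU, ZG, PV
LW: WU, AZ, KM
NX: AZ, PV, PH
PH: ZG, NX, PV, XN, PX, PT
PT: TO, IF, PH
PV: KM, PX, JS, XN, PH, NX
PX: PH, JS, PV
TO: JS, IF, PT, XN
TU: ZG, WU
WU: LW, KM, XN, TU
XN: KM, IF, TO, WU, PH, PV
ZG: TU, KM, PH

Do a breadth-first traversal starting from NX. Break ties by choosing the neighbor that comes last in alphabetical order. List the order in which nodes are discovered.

NX -> PV -> PH -> AZ -> XN -> PX -> KM -> JS -> ZG -> PT -> LW -> WU -> TO -> IF -> TU

Visit NX; enqueue PV, PH, AZ → queue [PV, PH, AZ]
Visit PV; enqueue XN, PX, KM, JS → queue [PH, AZ, XN, PX, KM, JS]
Visit PH; enqueue ZG, PT → queue [AZ, XN, PX, KM, JS, ZG, PT]
Visit AZ; enqueue LW → queue [XN, PX, KM, JS, ZG, PT, LW]
Visit XN; enqueue WU, TO, IF → queue [PX, KM, JS, ZG, PT, LW, WU, TO, IF]
Visit PX → queue [KM, JS, ZG, PT, LW, WU, TO, IF]
Visit KM → queue [JS, ZG, PT, LW, WU, TO, IF]
Visit JS → queue [ZG, PT, LW, WU, TO, IF]
Visit ZG; enqueue TU → queue [PT, LW, WU, TO, IF, TU]
Visit PT → queue [LW, WU, TO, IF, TU]
Visit LW → queue [WU, TO, IF, TU]
Visit WU → queue [TO, IF, TU]
Visit TO → queue [IF, TU]
Visit IF → queue [TU]
Visit TU → queue []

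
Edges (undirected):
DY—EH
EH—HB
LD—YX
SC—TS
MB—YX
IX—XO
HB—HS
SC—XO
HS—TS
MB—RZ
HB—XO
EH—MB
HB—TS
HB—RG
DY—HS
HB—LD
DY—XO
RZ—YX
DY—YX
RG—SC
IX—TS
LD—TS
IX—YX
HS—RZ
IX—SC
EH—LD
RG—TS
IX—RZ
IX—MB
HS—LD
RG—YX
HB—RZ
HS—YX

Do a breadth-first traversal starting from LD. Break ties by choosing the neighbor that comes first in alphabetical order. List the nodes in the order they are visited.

Visit LD; enqueue EH, HB, HS, TS, YX → queue [EH, HB, HS, TS, YX]
Visit EH; enqueue DY, MB → queue [HB, HS, TS, YX, DY, MB]
Visit HB; enqueue RG, RZ, XO → queue [HS, TS, YX, DY, MB, RG, RZ, XO]
Visit HS → queue [TS, YX, DY, MB, RG, RZ, XO]
Visit TS; enqueue IX, SC → queue [YX, DY, MB, RG, RZ, XO, IX, SC]
Visit YX → queue [DY, MB, RG, RZ, XO, IX, SC]
Visit DY → queue [MB, RG, RZ, XO, IX, SC]
Visit MB → queue [RG, RZ, XO, IX, SC]
Visit RG → queue [RZ, XO, IX, SC]
Visit RZ → queue [XO, IX, SC]
Visit XO → queue [IX, SC]
Visit IX → queue [SC]
Visit SC → queue []

LD EH HB HS TS YX DY MB RG RZ XO IX SC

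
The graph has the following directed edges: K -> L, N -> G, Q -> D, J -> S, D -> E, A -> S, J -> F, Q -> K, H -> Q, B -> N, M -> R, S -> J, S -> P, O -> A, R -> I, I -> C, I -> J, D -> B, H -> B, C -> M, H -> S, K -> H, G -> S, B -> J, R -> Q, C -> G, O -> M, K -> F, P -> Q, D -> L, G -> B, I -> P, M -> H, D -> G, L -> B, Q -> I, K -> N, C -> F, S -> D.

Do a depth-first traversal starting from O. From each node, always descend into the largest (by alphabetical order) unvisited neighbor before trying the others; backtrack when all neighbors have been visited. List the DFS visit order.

O, M, R, Q, K, N, G, S, P, J, F, D, L, B, E, H, I, C, A

Visit O
O → M
M → R
R → Q
Q → K
K → N
N → G
G → S
S → P
S → J
J → F
S → D
D → L
L → B
D → E
K → H
Q → I
I → C
O → A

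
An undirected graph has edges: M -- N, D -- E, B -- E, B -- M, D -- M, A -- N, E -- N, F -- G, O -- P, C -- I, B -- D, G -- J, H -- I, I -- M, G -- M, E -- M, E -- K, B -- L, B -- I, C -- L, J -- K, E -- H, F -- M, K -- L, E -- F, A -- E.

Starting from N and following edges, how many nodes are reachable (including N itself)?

BFS from N visits: N, A, E, M, B, D, F, H, K, G, I, L, J, C
Reachable nodes: 14 of 16 total.

14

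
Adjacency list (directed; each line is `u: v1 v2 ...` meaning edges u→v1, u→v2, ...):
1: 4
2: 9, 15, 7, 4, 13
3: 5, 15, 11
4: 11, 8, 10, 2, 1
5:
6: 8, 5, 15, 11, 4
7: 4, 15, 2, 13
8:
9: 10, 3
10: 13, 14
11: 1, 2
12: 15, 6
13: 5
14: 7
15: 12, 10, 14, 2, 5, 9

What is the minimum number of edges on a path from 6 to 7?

Level 0: 6
Level 1: 4, 5, 8, 11, 15
Level 2: 1, 2, 9, 10, 12, 14
Level 3: 3, 7, 13
7 first appears at level 3.

3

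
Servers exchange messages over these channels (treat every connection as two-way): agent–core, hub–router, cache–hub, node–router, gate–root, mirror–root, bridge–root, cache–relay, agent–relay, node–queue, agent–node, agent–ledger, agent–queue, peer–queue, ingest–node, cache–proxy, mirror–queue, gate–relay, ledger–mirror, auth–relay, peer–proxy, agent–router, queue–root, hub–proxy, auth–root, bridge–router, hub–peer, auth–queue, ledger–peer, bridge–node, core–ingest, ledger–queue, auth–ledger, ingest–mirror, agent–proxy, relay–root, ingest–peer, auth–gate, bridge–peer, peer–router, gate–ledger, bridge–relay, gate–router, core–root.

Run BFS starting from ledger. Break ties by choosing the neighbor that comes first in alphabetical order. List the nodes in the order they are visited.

Visit ledger; enqueue agent, auth, gate, mirror, peer, queue → queue [agent, auth, gate, mirror, peer, queue]
Visit agent; enqueue core, node, proxy, relay, router → queue [auth, gate, mirror, peer, queue, core, node, proxy, relay, router]
Visit auth; enqueue root → queue [gate, mirror, peer, queue, core, node, proxy, relay, router, root]
Visit gate → queue [mirror, peer, queue, core, node, proxy, relay, router, root]
Visit mirror; enqueue ingest → queue [peer, queue, core, node, proxy, relay, router, root, ingest]
Visit peer; enqueue bridge, hub → queue [queue, core, node, proxy, relay, router, root, ingest, bridge, hub]
Visit queue → queue [core, node, proxy, relay, router, root, ingest, bridge, hub]
Visit core → queue [node, proxy, relay, router, root, ingest, bridge, hub]
Visit node → queue [proxy, relay, router, root, ingest, bridge, hub]
Visit proxy; enqueue cache → queue [relay, router, root, ingest, bridge, hub, cache]
Visit relay → queue [router, root, ingest, bridge, hub, cache]
Visit router → queue [root, ingest, bridge, hub, cache]
Visit root → queue [ingest, bridge, hub, cache]
Visit ingest → queue [bridge, hub, cache]
Visit bridge → queue [hub, cache]
Visit hub → queue [cache]
Visit cache → queue []

ledger → agent → auth → gate → mirror → peer → queue → core → node → proxy → relay → router → root → ingest → bridge → hub → cache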